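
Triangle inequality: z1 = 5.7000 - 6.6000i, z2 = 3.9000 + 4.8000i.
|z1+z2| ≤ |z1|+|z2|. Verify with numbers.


|z1| = sqrt(5.7^2 + (-6.6)^2) = sqrt(76.05) = 8.7207
|z2| = sqrt(3.9^2 + 4.8^2) = sqrt(38.25) = 6.1847
z1+z2 = 9.6000 - 1.8000i
|z1+z2| = sqrt(95.4) = 9.7673
|z1|+|z2| = 8.7207 + 6.1847 = 14.9054

|z1+z2| = 9.7673 ≤ |z1|+|z2| = 14.9054 (verified)


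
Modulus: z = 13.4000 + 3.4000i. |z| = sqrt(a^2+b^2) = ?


|z| = sqrt(13.4^2 + 3.4^2) = sqrt(179.56 + 11.56) = sqrt(191.12) = 13.8246

|z| = 13.8246


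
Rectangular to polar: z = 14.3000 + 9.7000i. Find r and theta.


r = sqrt(204.49+94.09) = sqrt(298.58) = 17.2795
theta = atan2(9.7, 14.3) = 34.1499 degrees

r = 17.2795, theta = 34.1499 degrees


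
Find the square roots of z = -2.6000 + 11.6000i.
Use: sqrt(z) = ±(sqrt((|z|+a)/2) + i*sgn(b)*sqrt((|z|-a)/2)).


|z| = sqrt(6.76+134.56) = 11.8878
sqrt((|z|+a)/2) = sqrt((11.8878+(-2.6))/2) = sqrt(4.6439) = 2.1550
sqrt((|z|-a)/2) = sqrt((11.8878-(-2.6))/2) = sqrt(7.2439) = 2.6915

±(2.1550 + 2.6915i) i.e. 2.1550 + 2.6915i and -2.1550 - 2.6915i


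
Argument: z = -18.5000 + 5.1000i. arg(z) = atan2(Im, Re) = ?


Re = -18.5, Im = 5.1
arg = atan2(5.1, -18.5) = 164.5878 degrees

arg(z) = 164.5878 degrees


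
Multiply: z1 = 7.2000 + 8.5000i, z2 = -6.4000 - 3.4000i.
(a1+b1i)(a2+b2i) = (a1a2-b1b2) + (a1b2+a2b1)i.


Real = 7.2*(-6.4) - 8.5*(-3.4) = -46.08 - (-28.9) = -17.18
Imag = 7.2*(-3.4) - (6.4)*8.5 = -24.48 - (54.4) = -78.88

-17.1800 - 78.8800i


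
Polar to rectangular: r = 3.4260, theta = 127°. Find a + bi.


a = 3.4260*cos(127°) = 3.4260*(-0.6018) = -2.0618
b = 3.4260*sin(127°) = 3.4260*0.79864 = 2.7361

-2.0618 + 2.7361i


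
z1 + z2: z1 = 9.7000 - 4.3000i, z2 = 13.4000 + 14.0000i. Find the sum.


Real: 9.7 + 13.4 = 23.1
Imag: -4.3 + 14 = 9.7

23.1000 + 9.7000i


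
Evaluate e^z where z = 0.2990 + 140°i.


e^0.2990 = 1.3485
cos(140°) = -0.766
sin(140°) = 0.6428
Real = 1.3485*(-0.766) = -1.0330
Imag = 1.3485*0.6428 = 0.8668

-1.0330 + 0.8668i


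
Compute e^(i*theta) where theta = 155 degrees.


cos(155°) = -0.9063
sin(155°) = 0.4226

e^(i*155°) = -0.9063 + 0.4226i


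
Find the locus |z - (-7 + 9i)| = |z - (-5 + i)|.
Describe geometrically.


Equal distances means the locus is the perpendicular bisector of z1 and z2.
Midpoint = ((-7+(-5))/2, (9+1)/2) = (-6.0000, 5.0000)

Perpendicular bisector through (-6.0000, 5.0000)


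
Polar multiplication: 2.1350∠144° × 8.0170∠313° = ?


r = 2.1350 * 8.0170 = 17.1163
theta = 144° + 313° = 457° = 97° (mod 360)

17.1163 cis(97°)


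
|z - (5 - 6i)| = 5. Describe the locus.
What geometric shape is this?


|z - z0| = r is a circle with center z0 and radius r.
Center = (5, -6), radius = 5

Circle with center (5, -6) and radius 5


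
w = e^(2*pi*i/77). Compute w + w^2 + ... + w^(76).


With w = e^(2*pi*i/77), all 77 of the 77th roots of unity w^0 = 1, w, ..., w^(76) sum to 0: 1 + w + ... + w^(76) = (1 - w^77)/(1 - w) = 0 since w^77 = 1, w ≠ 1.
Removing the root 1: w + w^2 + ... + w^(76) = 0 - 1 = -1

Sum = -1


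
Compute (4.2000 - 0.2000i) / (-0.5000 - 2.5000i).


Conjugate of z2 = -0.5000 + 2.5000i
Numerator: (4.2000 - 0.2000i)(-0.5000 + 2.5000i) = -1.6000 + 10.6000i
Denominator: (-0.5)^2 + (-2.5)^2 = 6.5
Result = (-1.6000 + 10.6000i)/6.5

-0.2462 + 1.6308i


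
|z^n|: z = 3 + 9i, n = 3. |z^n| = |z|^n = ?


|z| = sqrt(9+81) = sqrt(90) = 9.4868
|z^3| = |z|^3 = (sqrt(90))^3 = 90*sqrt(90)

|z^3| = 90*sqrt(90) ≈ 853.8150


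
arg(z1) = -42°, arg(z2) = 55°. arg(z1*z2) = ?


arg(z1*z2) = -42° + 55° = 13°
Normalized to (-180°, 180°]: 13°

13°


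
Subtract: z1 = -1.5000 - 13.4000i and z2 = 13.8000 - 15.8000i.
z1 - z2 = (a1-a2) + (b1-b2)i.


Real: -1.5 - 13.8 = -15.3
Imag: -13.4 + 15.8 = 2.4

-15.3000 + 2.4000i


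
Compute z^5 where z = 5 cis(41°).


r^5 = 5^5 = 3125
n*theta = 5*41° = 205° = 205° (mod 360)
a = 3125*cos(205°) = -2832.2118
b = 3125*sin(205°) = -1320.6821

3125 cis(205°) = -2832.2118 - 1320.6821i


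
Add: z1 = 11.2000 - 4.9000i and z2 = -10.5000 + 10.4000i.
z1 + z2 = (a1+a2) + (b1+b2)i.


Real: 11.2 - 10.5 = 0.7
Imag: -4.9 + 10.4 = 5.5

0.7000 + 5.5000i


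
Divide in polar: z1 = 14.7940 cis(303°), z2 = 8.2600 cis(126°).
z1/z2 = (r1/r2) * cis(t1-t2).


r = 14.7940 / 8.2600 = 1.7910
theta = 303° - 126° = 177° = 177° (mod 360)

1.7910 cis(177°)


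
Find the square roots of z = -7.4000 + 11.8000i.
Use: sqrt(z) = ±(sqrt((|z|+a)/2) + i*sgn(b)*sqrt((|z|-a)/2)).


|z| = sqrt(54.76+139.24) = 13.9284
sqrt((|z|+a)/2) = sqrt((13.9284+(-7.4))/2) = sqrt(3.2642) = 1.8067
sqrt((|z|-a)/2) = sqrt((13.9284-(-7.4))/2) = sqrt(10.6642) = 3.2656

±(1.8067 + 3.2656i) i.e. 1.8067 + 3.2656i and -1.8067 - 3.2656i


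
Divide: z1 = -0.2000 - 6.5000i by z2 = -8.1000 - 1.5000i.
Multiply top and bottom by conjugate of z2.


Conjugate of z2 = -8.1000 + 1.5000i
Numerator: (-0.2000 - 6.5000i)(-8.1000 + 1.5000i) = 11.3700 + 52.3500i
Denominator: (-8.1)^2 + (-1.5)^2 = 67.86
Result = (11.3700 + 52.3500i)/67.86

0.1676 + 0.7714i


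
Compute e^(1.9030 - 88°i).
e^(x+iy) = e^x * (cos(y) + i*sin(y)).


e^1.9030 = 6.7060
cos(-88°) = 0.0349
sin(-88°) = -0.99939
Real = 6.7060*0.0349 = 0.2340
Imag = 6.7060*(-0.99939) = -6.7019

0.2340 - 6.7019i


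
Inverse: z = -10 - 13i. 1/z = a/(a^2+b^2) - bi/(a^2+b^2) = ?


|z|^2 = 100+169 = 269
1/z = (-10 + 13i)/269

1/z = -0.0372 + 0.0483i


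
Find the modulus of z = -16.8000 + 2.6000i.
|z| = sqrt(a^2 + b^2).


|z| = sqrt((-16.8)^2 + 2.6^2) = sqrt(282.24 + 6.76) = sqrt(289) = 17.0000

|z| = 17.0000


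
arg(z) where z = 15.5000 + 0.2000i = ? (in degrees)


Re = 15.5, Im = 0.2
arg = atan2(0.2, 15.5) = 0.7393 degrees

arg(z) = 0.7393 degrees


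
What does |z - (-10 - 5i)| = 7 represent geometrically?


|z - z0| = r is a circle with center z0 and radius r.
Center = (-10, -5), radius = 7

Circle with center (-10, -5) and radius 7


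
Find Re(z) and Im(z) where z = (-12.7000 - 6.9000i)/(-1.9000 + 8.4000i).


Multiply by conjugate: (-12.7000 - 6.9000i)(-1.9000 - 8.4000i) / ((-1.9)^2 + 8.4^2)
Numerator real = -12.7*(-1.9) - (6.9)*8.4 = -33.83
Numerator imag = -6.9*(-1.9) - (-12.7)*8.4 = 119.79
Denominator = 74.17
Re(z) = -33.83/74.17 = -0.4561
Im(z) = 119.79/74.17 = 1.6151

Re(z) = -0.4561, Im(z) = 1.6151


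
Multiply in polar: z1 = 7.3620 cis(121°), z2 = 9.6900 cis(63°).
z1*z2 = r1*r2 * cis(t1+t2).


r = 7.3620 * 9.6900 = 71.3378
theta = 121° + 63° = 184° = 184° (mod 360)

71.3378 cis(184°)


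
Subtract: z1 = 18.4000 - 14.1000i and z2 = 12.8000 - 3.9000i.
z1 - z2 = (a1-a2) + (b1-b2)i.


Real: 18.4 - 12.8 = 5.6
Imag: -14.1 + 3.9 = -10.2

5.6000 - 10.2000i


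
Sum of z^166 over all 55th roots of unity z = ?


The roots are w_k = w^k with w = e^(2*pi*i/55), and (w^k)^166 = (w^166)^k.
So S = 1 + u + u^2 + ... + u^(54) with u = w^166.
166 = 3*55 + 1, so 166 is not a multiple of 55: u = (w^55)^3 * w^1 = w^1 ≠ 1 (w is a primitive 55th root), while u^55 = (w^55)^166 = 1.
Geometric series: S = (1 - u^55)/(1 - u) = (1 - 1)/(1 - u) = 0

S = 0


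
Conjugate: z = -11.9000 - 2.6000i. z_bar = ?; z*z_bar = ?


z_bar = -11.9000 + 2.6000i
z*z_bar = (-11.9)^2 + (-2.6)^2 = 141.61 + 6.76 = 148.37

z_bar = -11.9000 + 2.6000i, z*z_bar = 148.37


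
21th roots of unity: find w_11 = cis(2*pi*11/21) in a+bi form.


Angle = 360*11/21 = 188.5714°
a = cos(188.5714°) = -0.9888
b = sin(188.5714°) = -0.1490

-0.9888 - 0.1490i


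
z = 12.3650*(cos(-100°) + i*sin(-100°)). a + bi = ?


a = 12.3650*cos(-100°) = 12.3650*(-0.17365) = -2.1472
b = 12.3650*sin(-100°) = 12.3650*(-0.9848) = -12.1771

-2.1472 - 12.1771i


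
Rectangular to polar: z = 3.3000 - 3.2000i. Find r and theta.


r = sqrt(10.89+10.24) = sqrt(21.13) = 4.5967
theta = atan2(-3.2, 3.3) = -44.1186 degrees

r = 4.5967, theta = -44.1186 degrees


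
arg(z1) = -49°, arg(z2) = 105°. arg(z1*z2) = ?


arg(z1*z2) = -49° + 105° = 56°
Normalized to (-180°, 180°]: 56°

56°


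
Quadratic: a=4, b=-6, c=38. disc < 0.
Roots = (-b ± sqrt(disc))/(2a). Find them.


disc = (-6)^2 - 4*4*38 = 36 - 608 = -572
sqrt(|disc|) = sqrt(572) = 23.9165
Real part = 6/(2*4) = 0.7500
Imag part = 23.9165/(2*4) = 2.9896

0.7500 ± 2.9896i


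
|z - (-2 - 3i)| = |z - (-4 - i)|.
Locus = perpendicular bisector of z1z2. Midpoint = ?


Equal distances means the locus is the perpendicular bisector of z1 and z2.
Midpoint = ((-2+(-4))/2, (-3+(-1))/2) = (-3.0000, -2.0000)

Perpendicular bisector through (-3.0000, -2.0000)


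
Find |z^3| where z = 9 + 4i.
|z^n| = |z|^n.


|z| = sqrt(81+16) = sqrt(97) = 9.8489
|z^3| = |z|^3 = (sqrt(97))^3 = 97*sqrt(97)

|z^3| = 97*sqrt(97) ≈ 955.3392


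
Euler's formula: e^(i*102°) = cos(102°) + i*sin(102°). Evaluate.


cos(102°) = -0.2079
sin(102°) = 0.9781

e^(i*102°) = -0.2079 + 0.9781i


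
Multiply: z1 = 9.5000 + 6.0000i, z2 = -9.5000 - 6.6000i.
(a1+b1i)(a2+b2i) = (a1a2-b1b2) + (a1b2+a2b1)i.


Real = 9.5*(-9.5) - 6*(-6.6) = -90.25 - (-39.6) = -50.65
Imag = 9.5*(-6.6) - (9.5)*6 = -62.7 - (57) = -119.7

-50.6500 - 119.7000i


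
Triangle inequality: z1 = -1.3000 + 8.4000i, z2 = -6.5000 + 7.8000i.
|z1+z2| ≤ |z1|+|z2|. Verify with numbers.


|z1| = sqrt((-1.3)^2 + 8.4^2) = sqrt(72.25) = 8.5000
|z2| = sqrt((-6.5)^2 + 7.8^2) = sqrt(103.09) = 10.1533
z1+z2 = -7.8000 + 16.2000i
|z1+z2| = sqrt(323.28) = 17.9800
|z1|+|z2| = 8.5000 + 10.1533 = 18.6533

|z1+z2| = 17.9800 ≤ |z1|+|z2| = 18.6533 (verified)


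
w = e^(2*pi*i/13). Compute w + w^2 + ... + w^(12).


With w = e^(2*pi*i/13), all 13 of the 13th roots of unity w^0 = 1, w, ..., w^(12) sum to 0: 1 + w + ... + w^(12) = (1 - w^13)/(1 - w) = 0 since w^13 = 1, w ≠ 1.
Removing the root 1: w + w^2 + ... + w^(12) = 0 - 1 = -1

Sum = -1


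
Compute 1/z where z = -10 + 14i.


|z|^2 = 100+196 = 296
1/z = (-10 - 14i)/296

1/z = -0.0338 - 0.0473i


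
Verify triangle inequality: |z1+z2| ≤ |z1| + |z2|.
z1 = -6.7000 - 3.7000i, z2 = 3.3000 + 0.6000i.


|z1| = sqrt((-6.7)^2 + (-3.7)^2) = sqrt(58.58) = 7.6538
|z2| = sqrt(3.3^2 + 0.6^2) = sqrt(11.25) = 3.3541
z1+z2 = -3.4000 - 3.1000i
|z1+z2| = sqrt(21.17) = 4.6011
|z1|+|z2| = 7.6538 + 3.3541 = 11.0079

|z1+z2| = 4.6011 ≤ |z1|+|z2| = 11.0079 (verified)


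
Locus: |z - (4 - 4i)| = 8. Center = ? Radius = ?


|z - z0| = r is a circle with center z0 and radius r.
Center = (4, -4), radius = 8

Circle with center (4, -4) and radius 8


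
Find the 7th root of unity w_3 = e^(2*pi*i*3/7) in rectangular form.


Angle = 360*3/7 = 154.2857°
a = cos(154.2857°) = -0.9010
b = sin(154.2857°) = 0.4339

-0.9010 + 0.4339i


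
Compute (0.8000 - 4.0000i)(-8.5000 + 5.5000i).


Real = 0.8*(-8.5) - (-4)*5.5 = -6.8 - (-22) = 15.2
Imag = 0.8*5.5 - (8.5)*(-4) = 4.4 + 34 = 38.4

15.2000 + 38.4000i


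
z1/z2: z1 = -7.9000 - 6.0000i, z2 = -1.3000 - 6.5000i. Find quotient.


Conjugate of z2 = -1.3000 + 6.5000i
Numerator: (-7.9000 - 6.0000i)(-1.3000 + 6.5000i) = 49.2700 - 43.5500i
Denominator: (-1.3)^2 + (-6.5)^2 = 43.94
Result = (49.2700 - 43.5500i)/43.94

1.1213 - 0.9911i


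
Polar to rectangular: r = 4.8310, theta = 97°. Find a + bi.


a = 4.8310*cos(97°) = 4.8310*(-0.12187) = -0.5888
b = 4.8310*sin(97°) = 4.8310*0.99255 = 4.7950

-0.5888 + 4.7950i


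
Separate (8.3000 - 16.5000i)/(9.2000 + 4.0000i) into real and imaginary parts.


Multiply by conjugate: (8.3000 - 16.5000i)(9.2000 - 4.0000i) / (9.2^2 + 4^2)
Numerator real = 8.3*9.2 - (16.5)*4 = 10.36
Numerator imag = -16.5*9.2 - 8.3*4 = -185
Denominator = 100.64
Re(z) = 10.36/100.64 = 0.1029
Im(z) = -185/100.64 = -1.8382

Re(z) = 0.1029, Im(z) = -1.8382


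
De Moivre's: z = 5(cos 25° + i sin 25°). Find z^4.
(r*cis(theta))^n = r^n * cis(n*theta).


r^4 = 5^4 = 625
n*theta = 4*25° = 100° = 100° (mod 360)
a = 625*cos(100°) = -108.5301
b = 625*sin(100°) = 615.5048

625 cis(100°) = -108.5301 + 615.5048i


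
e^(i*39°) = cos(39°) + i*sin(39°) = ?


cos(39°) = 0.7771
sin(39°) = 0.6293

e^(i*39°) = 0.7771 + 0.6293i


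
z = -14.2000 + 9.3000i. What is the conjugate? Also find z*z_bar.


z_bar = -14.2000 - 9.3000i
z*z_bar = (-14.2)^2 + 9.3^2 = 201.64 + 86.49 = 288.13

z_bar = -14.2000 - 9.3000i, z*z_bar = 288.13


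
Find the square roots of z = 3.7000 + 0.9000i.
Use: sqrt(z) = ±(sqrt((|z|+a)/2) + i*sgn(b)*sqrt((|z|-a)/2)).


|z| = sqrt(13.69+0.81) = 3.8079
sqrt((|z|+a)/2) = sqrt((3.8079+3.7)/2) = sqrt(3.7539) = 1.9375
sqrt((|z|-a)/2) = sqrt((3.8079-3.7)/2) = sqrt(0.0539) = 0.2323

±(1.9375 + 0.2323i) i.e. 1.9375 + 0.2323i and -1.9375 - 0.2323i


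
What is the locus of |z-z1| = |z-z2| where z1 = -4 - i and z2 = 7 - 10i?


Equal distances means the locus is the perpendicular bisector of z1 and z2.
Midpoint = ((-4+7)/2, (-1+(-10))/2) = (1.5000, -5.5000)

Perpendicular bisector through (1.5000, -5.5000)


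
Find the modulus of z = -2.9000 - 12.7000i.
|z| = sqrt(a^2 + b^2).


|z| = sqrt((-2.9)^2 + (-12.7)^2) = sqrt(8.41 + 161.29) = sqrt(169.7) = 13.0269

|z| = 13.0269


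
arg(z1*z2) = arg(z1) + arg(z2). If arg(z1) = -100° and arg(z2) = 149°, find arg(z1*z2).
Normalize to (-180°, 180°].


arg(z1*z2) = -100° + 149° = 49°
Normalized to (-180°, 180°]: 49°

49°


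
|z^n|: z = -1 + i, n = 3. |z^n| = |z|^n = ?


|z| = sqrt(1+1) = sqrt(2) = 1.4142
|z^3| = |z|^3 = (sqrt(2))^3 = 2*sqrt(2)

|z^3| = 2*sqrt(2) ≈ 2.8284


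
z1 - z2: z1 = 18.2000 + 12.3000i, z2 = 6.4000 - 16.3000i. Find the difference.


Real: 18.2 - 6.4 = 11.8
Imag: 12.3 + 16.3 = 28.6

11.8000 + 28.6000i


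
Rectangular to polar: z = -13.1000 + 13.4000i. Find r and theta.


r = sqrt(171.61+179.56) = sqrt(351.17) = 18.7395
theta = atan2(13.4, -13.1) = 134.3514 degrees

r = 18.7395, theta = 134.3514 degrees


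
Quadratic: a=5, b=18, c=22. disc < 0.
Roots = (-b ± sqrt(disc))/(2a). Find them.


disc = 18^2 - 4*5*22 = 324 - 440 = -116
sqrt(|disc|) = sqrt(116) = 10.7703
Real part = -18/(2*5) = -1.8000
Imag part = 10.7703/(2*5) = 1.0770

-1.8000 ± 1.0770i


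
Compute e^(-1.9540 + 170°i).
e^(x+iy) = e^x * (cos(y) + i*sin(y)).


e^-1.9540 = 0.14171
cos(170°) = -0.9848
sin(170°) = 0.1736
Real = 0.14171*(-0.9848) = -0.1396
Imag = 0.14171*0.1736 = 0.0246

-0.1396 + 0.0246i


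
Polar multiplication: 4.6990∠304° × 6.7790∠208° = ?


r = 4.6990 * 6.7790 = 31.8545
theta = 304° + 208° = 512° = 152° (mod 360)

31.8545 cis(152°)


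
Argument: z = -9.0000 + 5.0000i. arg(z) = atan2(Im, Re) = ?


Re = -9, Im = 5
arg = atan2(5, -9) = 150.9454 degrees

arg(z) = 150.9454 degrees


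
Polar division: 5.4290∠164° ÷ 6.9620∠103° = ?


r = 5.4290 / 6.9620 = 0.7798
theta = 164° - 103° = 61° = 61° (mod 360)

0.7798 cis(61°)


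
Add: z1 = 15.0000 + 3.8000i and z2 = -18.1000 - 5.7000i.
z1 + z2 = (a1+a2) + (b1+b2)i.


Real: 15 - 18.1 = -3.1
Imag: 3.8 - 5.7 = -1.9

-3.1000 - 1.9000i


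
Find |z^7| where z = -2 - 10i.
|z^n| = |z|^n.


|z| = sqrt(4+100) = sqrt(104) = 10.1980
|z^7| = |z|^7 = (sqrt(104))^7 = 104^3 * sqrt(104) = 1124864*sqrt(104)

|z^7| = 1124864*sqrt(104) ≈ 11471406.9723


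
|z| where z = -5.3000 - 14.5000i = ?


|z| = sqrt((-5.3)^2 + (-14.5)^2) = sqrt(28.09 + 210.25) = sqrt(238.34) = 15.4383

|z| = 15.4383


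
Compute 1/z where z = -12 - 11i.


|z|^2 = 144+121 = 265
1/z = (-12 + 11i)/265

1/z = -0.0453 + 0.0415i


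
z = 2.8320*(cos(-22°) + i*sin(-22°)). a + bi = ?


a = 2.8320*cos(-22°) = 2.8320*0.9272 = 2.6258
b = 2.8320*sin(-22°) = 2.8320*(-0.3746) = -1.0609

2.6258 - 1.0609i


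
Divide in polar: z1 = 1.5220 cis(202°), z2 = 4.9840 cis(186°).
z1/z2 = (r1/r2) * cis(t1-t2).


r = 1.5220 / 4.9840 = 0.3054
theta = 202° - 186° = 16° = 16° (mod 360)

0.3054 cis(16°)


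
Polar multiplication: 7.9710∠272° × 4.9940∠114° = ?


r = 7.9710 * 4.9940 = 39.8072
theta = 272° + 114° = 386° = 26° (mod 360)

39.8072 cis(26°)


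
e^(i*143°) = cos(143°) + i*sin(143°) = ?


cos(143°) = -0.7986
sin(143°) = 0.6018

e^(i*143°) = -0.7986 + 0.6018i


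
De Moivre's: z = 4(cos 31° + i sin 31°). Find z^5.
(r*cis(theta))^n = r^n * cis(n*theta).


r^5 = 4^5 = 1024
n*theta = 5*31° = 155° = 155° (mod 360)
a = 1024*cos(155°) = -928.0592
b = 1024*sin(155°) = 432.7611

1024 cis(155°) = -928.0592 + 432.7611i


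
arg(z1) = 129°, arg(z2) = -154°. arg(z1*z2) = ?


arg(z1*z2) = 129° - 154° = -25°
Normalized to (-180°, 180°]: -25°

-25°


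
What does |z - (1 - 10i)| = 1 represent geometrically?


|z - z0| = r is a circle with center z0 and radius r.
Center = (1, -10), radius = 1

Circle with center (1, -10) and radius 1


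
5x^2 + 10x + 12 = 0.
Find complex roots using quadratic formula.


disc = 10^2 - 4*5*12 = 100 - 240 = -140
sqrt(|disc|) = sqrt(140) = 11.8322
Real part = -10/(2*5) = -1.0000
Imag part = 11.8322/(2*5) = 1.1832

-1.0000 ± 1.1832i


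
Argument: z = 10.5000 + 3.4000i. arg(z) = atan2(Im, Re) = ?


Re = 10.5, Im = 3.4
arg = atan2(3.4, 10.5) = 17.9424 degrees

arg(z) = 17.9424 degrees


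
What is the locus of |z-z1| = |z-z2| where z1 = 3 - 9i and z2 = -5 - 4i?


Equal distances means the locus is the perpendicular bisector of z1 and z2.
Midpoint = ((3+(-5))/2, (-9+(-4))/2) = (-1.0000, -6.5000)

Perpendicular bisector through (-1.0000, -6.5000)


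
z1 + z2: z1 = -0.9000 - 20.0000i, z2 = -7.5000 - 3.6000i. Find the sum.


Real: -0.9 - 7.5 = -8.4
Imag: -20 - 3.6 = -23.6

-8.4000 - 23.6000i


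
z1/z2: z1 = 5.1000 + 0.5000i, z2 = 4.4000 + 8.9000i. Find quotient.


Conjugate of z2 = 4.4000 - 8.9000i
Numerator: (5.1000 + 0.5000i)(4.4000 - 8.9000i) = 26.8900 - 43.1900i
Denominator: 4.4^2 + 8.9^2 = 98.57
Result = (26.8900 - 43.1900i)/98.57

0.2728 - 0.4382i


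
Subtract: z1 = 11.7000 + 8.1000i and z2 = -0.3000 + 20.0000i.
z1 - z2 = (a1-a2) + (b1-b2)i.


Real: 11.7 + 0.3 = 12
Imag: 8.1 - 20 = -11.9

12.0000 - 11.9000i


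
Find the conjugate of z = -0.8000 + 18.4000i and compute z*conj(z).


z_bar = -0.8000 - 18.4000i
z*z_bar = (-0.8)^2 + 18.4^2 = 0.64 + 338.56 = 339.2

z_bar = -0.8000 - 18.4000i, z*z_bar = 339.2


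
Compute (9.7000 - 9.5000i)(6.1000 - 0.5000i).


Real = 9.7*6.1 - (-9.5)*(-0.5) = 59.17 - 4.75 = 54.42
Imag = 9.7*(-0.5) + 6.1*(-9.5) = -4.85 - (57.95) = -62.8

54.4200 - 62.8000i


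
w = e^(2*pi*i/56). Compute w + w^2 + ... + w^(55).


With w = e^(2*pi*i/56), all 56 of the 56th roots of unity w^0 = 1, w, ..., w^(55) sum to 0: 1 + w + ... + w^(55) = (1 - w^56)/(1 - w) = 0 since w^56 = 1, w ≠ 1.
Removing the root 1: w + w^2 + ... + w^(55) = 0 - 1 = -1

Sum = -1


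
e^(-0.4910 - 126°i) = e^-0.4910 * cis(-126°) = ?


e^-0.4910 = 0.6120
cos(-126°) = -0.5878
sin(-126°) = -0.809
Real = 0.6120*(-0.5878) = -0.3597
Imag = 0.6120*(-0.809) = -0.4951

-0.3597 - 0.4951i


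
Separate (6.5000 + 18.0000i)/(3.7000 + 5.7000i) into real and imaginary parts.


Multiply by conjugate: (6.5000 + 18.0000i)(3.7000 - 5.7000i) / (3.7^2 + 5.7^2)
Numerator real = 6.5*3.7 + 18*5.7 = 126.65
Numerator imag = 18*3.7 - 6.5*5.7 = 29.55
Denominator = 46.18
Re(z) = 126.65/46.18 = 2.7425
Im(z) = 29.55/46.18 = 0.6399

Re(z) = 2.7425, Im(z) = 0.6399


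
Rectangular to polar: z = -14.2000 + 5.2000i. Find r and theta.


r = sqrt(201.64+27.04) = sqrt(228.68) = 15.1222
theta = atan2(5.2, -14.2) = 159.8874 degrees

r = 15.1222, theta = 159.8874 degrees


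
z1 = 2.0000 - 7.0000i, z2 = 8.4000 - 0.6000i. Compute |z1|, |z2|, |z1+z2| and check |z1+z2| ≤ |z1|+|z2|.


|z1| = sqrt(2^2 + (-7)^2) = sqrt(53) = 7.2801
|z2| = sqrt(8.4^2 + (-0.6)^2) = sqrt(70.92) = 8.4214
z1+z2 = 10.4000 - 7.6000i
|z1+z2| = sqrt(165.92) = 12.8810
|z1|+|z2| = 7.2801 + 8.4214 = 15.7015

|z1+z2| = 12.8810 ≤ |z1|+|z2| = 15.7015 (verified)


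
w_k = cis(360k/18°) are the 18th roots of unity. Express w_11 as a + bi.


Angle = 360*11/18 = 220°
a = cos(220°) = -0.7660
b = sin(220°) = -0.6428

-0.7660 - 0.6428i


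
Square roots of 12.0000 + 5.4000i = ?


|z| = sqrt(144+29.16) = 13.1590
sqrt((|z|+a)/2) = sqrt((13.1590+12)/2) = sqrt(12.5795) = 3.5468
sqrt((|z|-a)/2) = sqrt((13.1590-12)/2) = sqrt(0.5795) = 0.7613

±(3.5468 + 0.7613i) i.e. 3.5468 + 0.7613i and -3.5468 - 0.7613i


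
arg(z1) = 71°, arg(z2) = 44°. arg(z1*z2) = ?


arg(z1*z2) = 71° + 44° = 115°
Normalized to (-180°, 180°]: 115°

115°


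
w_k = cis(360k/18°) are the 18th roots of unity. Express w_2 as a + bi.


Angle = 360*2/18 = 40°
a = cos(40°) = 0.7660
b = sin(40°) = 0.6428

0.7660 + 0.6428i


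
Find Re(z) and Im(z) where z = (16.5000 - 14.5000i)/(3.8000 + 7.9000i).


Multiply by conjugate: (16.5000 - 14.5000i)(3.8000 - 7.9000i) / (3.8^2 + 7.9^2)
Numerator real = 16.5*3.8 - (14.5)*7.9 = -51.85
Numerator imag = -14.5*3.8 - 16.5*7.9 = -185.45
Denominator = 76.85
Re(z) = -51.85/76.85 = -0.6747
Im(z) = -185.45/76.85 = -2.4131

Re(z) = -0.6747, Im(z) = -2.4131


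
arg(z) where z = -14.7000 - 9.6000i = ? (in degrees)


Re = -14.7, Im = -9.6
arg = atan2(-9.6, -14.7) = -146.8530 degrees

arg(z) = -146.8530 degrees


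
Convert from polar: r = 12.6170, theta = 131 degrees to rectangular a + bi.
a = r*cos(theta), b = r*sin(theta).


a = 12.6170*cos(131°) = 12.6170*(-0.65606) = -8.2775
b = 12.6170*sin(131°) = 12.6170*0.75471 = 9.5222

-8.2775 + 9.5222i


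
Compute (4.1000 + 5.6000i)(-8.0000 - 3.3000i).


Real = 4.1*(-8) - 5.6*(-3.3) = -32.8 - (-18.48) = -14.32
Imag = 4.1*(-3.3) - (8)*5.6 = -13.53 - (44.8) = -58.33

-14.3200 - 58.3300i


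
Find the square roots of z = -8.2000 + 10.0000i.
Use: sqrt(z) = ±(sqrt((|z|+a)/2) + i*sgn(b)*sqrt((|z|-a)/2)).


|z| = sqrt(67.24+100) = 12.9321
sqrt((|z|+a)/2) = sqrt((12.9321+(-8.2))/2) = sqrt(2.3661) = 1.5382
sqrt((|z|-a)/2) = sqrt((12.9321-(-8.2))/2) = sqrt(10.5661) = 3.2505

±(1.5382 + 3.2505i) i.e. 1.5382 + 3.2505i and -1.5382 - 3.2505i


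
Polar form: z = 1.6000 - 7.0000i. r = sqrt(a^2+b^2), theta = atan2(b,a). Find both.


r = sqrt(2.56+49) = sqrt(51.56) = 7.1805
theta = atan2(-7, 1.6) = -77.1250 degrees

r = 7.1805, theta = -77.1250 degrees


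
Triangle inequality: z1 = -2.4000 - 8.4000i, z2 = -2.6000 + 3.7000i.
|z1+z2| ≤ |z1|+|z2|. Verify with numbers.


|z1| = sqrt((-2.4)^2 + (-8.4)^2) = sqrt(76.32) = 8.7361
|z2| = sqrt((-2.6)^2 + 3.7^2) = sqrt(20.45) = 4.5222
z1+z2 = -5.0000 - 4.7000i
|z1+z2| = sqrt(47.09) = 6.8622
|z1|+|z2| = 8.7361 + 4.5222 = 13.2583

|z1+z2| = 6.8622 ≤ |z1|+|z2| = 13.2583 (verified)


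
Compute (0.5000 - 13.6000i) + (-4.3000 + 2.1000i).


Real: 0.5 - 4.3 = -3.8
Imag: -13.6 + 2.1 = -11.5

-3.8000 - 11.5000i


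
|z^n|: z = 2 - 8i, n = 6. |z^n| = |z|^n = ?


|z| = sqrt(4+64) = sqrt(68) = 8.2462
|z^6| = |z|^6 = (sqrt(68))^6 = 68^3 = 314432

|z^6| = 314432


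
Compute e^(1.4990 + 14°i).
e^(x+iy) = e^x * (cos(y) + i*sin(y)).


e^1.4990 = 4.4772
cos(14°) = 0.9703
sin(14°) = 0.24192
Real = 4.4772*0.9703 = 4.3442
Imag = 4.4772*0.24192 = 1.0831

4.3442 + 1.0831i


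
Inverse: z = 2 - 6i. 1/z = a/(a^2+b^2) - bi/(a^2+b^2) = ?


|z|^2 = 4+36 = 40
1/z = (2 + 6i)/40

1/z = 0.0500 + 0.1500i


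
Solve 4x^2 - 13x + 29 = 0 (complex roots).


disc = (-13)^2 - 4*4*29 = 169 - 464 = -295
sqrt(|disc|) = sqrt(295) = 17.1756
Real part = 13/(2*4) = 1.6250
Imag part = 17.1756/(2*4) = 2.1469

1.6250 ± 2.1469i


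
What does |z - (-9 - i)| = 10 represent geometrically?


|z - z0| = r is a circle with center z0 and radius r.
Center = (-9, -1), radius = 10

Circle with center (-9, -1) and radius 10


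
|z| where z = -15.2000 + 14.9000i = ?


|z| = sqrt((-15.2)^2 + 14.9^2) = sqrt(231.04 + 222.01) = sqrt(453.05) = 21.2850

|z| = 21.2850


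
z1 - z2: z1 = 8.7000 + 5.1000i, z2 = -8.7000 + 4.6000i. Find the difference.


Real: 8.7 + 8.7 = 17.4
Imag: 5.1 - 4.6 = 0.5

17.4000 + 0.5000i


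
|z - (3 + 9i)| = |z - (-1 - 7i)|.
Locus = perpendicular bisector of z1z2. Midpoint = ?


Equal distances means the locus is the perpendicular bisector of z1 and z2.
Midpoint = ((3+(-1))/2, (9+(-7))/2) = (1.0000, 1.0000)

Perpendicular bisector through (1.0000, 1.0000)


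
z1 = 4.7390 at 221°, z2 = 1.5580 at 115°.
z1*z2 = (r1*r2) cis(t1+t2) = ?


r = 4.7390 * 1.5580 = 7.3834
theta = 221° + 115° = 336° = 336° (mod 360)

7.3834 cis(336°)


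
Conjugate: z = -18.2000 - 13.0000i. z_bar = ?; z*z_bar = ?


z_bar = -18.2000 + 13.0000i
z*z_bar = (-18.2)^2 + (-13)^2 = 331.24 + 169 = 500.24

z_bar = -18.2000 + 13.0000i, z*z_bar = 500.24


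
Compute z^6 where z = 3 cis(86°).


r^6 = 3^6 = 729
n*theta = 6*86° = 516° = 156° (mod 360)
a = 729*cos(156°) = -665.9746
b = 729*sin(156°) = 296.5110

729 cis(156°) = -665.9746 + 296.5110i


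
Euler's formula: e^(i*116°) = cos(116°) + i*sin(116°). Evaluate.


cos(116°) = -0.4384
sin(116°) = 0.8988

e^(i*116°) = -0.4384 + 0.8988i


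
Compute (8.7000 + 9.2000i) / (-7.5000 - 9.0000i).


Conjugate of z2 = -7.5000 + 9.0000i
Numerator: (8.7000 + 9.2000i)(-7.5000 + 9.0000i) = -148.0500 + 9.3000i
Denominator: (-7.5)^2 + (-9)^2 = 137.25
Result = (-148.0500 + 9.3000i)/137.25

-1.0787 + 0.0678i


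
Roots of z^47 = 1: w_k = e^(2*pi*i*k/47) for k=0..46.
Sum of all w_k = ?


The sum of all 47th roots of unity is 0.
Geometric series: (1 - w^47)/(1 - w) = (1-1)/(1-w) = 0 since w^47 = 1, w ≠ 1.
Alternatively: coefficient of z^46 in z^47 - 1 is 0.

0


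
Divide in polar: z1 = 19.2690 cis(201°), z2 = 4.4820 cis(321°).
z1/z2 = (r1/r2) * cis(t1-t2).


r = 19.2690 / 4.4820 = 4.2992
theta = 201° - 321° = -120° = 240° (mod 360)

4.2992 cis(240°)


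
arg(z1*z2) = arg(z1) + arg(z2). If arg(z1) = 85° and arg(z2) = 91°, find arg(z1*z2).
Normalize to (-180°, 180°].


arg(z1*z2) = 85° + 91° = 176°
Normalized to (-180°, 180°]: 176°

176°


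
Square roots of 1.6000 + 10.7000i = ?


|z| = sqrt(2.56+114.49) = 10.8190
sqrt((|z|+a)/2) = sqrt((10.8190+1.6)/2) = sqrt(6.2095) = 2.4919
sqrt((|z|-a)/2) = sqrt((10.8190-1.6)/2) = sqrt(4.6095) = 2.1470

±(2.4919 + 2.1470i) i.e. 2.4919 + 2.1470i and -2.4919 - 2.1470i


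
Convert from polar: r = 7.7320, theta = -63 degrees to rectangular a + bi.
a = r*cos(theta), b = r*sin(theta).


a = 7.7320*cos(-63°) = 7.7320*0.454 = 3.5103
b = 7.7320*sin(-63°) = 7.7320*(-0.89101) = -6.8893

3.5103 - 6.8893i


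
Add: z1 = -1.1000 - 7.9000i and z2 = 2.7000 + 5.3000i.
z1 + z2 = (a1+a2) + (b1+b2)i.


Real: -1.1 + 2.7 = 1.6
Imag: -7.9 + 5.3 = -2.6

1.6000 - 2.6000i


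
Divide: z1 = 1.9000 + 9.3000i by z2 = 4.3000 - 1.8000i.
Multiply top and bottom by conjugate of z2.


Conjugate of z2 = 4.3000 + 1.8000i
Numerator: (1.9000 + 9.3000i)(4.3000 + 1.8000i) = -8.5700 + 43.4100i
Denominator: 4.3^2 + (-1.8)^2 = 21.73
Result = (-8.5700 + 43.4100i)/21.73

-0.3944 + 1.9977i


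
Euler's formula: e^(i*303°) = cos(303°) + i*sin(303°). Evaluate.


cos(303°) = 0.5446
sin(303°) = -0.8387

e^(i*303°) = 0.5446 - 0.8387i


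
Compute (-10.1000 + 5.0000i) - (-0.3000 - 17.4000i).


Real: -10.1 + 0.3 = -9.8
Imag: 5 + 17.4 = 22.4

-9.8000 + 22.4000i


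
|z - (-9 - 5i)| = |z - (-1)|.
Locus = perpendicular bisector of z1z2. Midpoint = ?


Equal distances means the locus is the perpendicular bisector of z1 and z2.
Midpoint = ((-9+(-1))/2, (-5+0)/2) = (-5.0000, -2.5000)

Perpendicular bisector through (-5.0000, -2.5000)


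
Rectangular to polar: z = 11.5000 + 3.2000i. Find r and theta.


r = sqrt(132.25+10.24) = sqrt(142.49) = 11.9369
theta = atan2(3.2, 11.5) = 15.5498 degrees

r = 11.9369, theta = 15.5498 degrees


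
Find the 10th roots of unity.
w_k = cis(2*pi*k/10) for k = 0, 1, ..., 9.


The 10th roots of unity are cis(360k/10°) for k=0..9
Angle step = 360/10 = 36°
Primitive root: cis(36°)
Primitive root = 0.8090 + 0.5878i

10 roots at angles: 0°, 36°, 72°, 108°, 144°, 180°, 216°, 252°, 288°, 324°


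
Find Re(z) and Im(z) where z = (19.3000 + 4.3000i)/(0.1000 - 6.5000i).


Multiply by conjugate: (19.3000 + 4.3000i)(0.1000 + 6.5000i) / (0.1^2 + (-6.5)^2)
Numerator real = 19.3*0.1 + 4.3*(-6.5) = -26.02
Numerator imag = 4.3*0.1 - 19.3*(-6.5) = 125.88
Denominator = 42.26
Re(z) = -26.02/42.26 = -0.6157
Im(z) = 125.88/42.26 = 2.9787

Re(z) = -0.6157, Im(z) = 2.9787


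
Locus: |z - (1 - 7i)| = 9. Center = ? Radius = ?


|z - z0| = r is a circle with center z0 and radius r.
Center = (1, -7), radius = 9

Circle with center (1, -7) and radius 9


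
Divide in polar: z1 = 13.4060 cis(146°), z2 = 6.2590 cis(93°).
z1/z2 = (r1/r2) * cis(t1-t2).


r = 13.4060 / 6.2590 = 2.1419
theta = 146° - 93° = 53° = 53° (mod 360)

2.1419 cis(53°)


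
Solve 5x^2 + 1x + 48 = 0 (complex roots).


disc = 1^2 - 4*5*48 = 1 - 960 = -959
sqrt(|disc|) = sqrt(959) = 30.9677
Real part = -1/(2*5) = -0.1000
Imag part = 30.9677/(2*5) = 3.0968

-0.1000 ± 3.0968i


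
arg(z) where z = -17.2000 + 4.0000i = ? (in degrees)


Re = -17.2, Im = 4
arg = atan2(4, -17.2) = 166.9081 degrees

arg(z) = 166.9081 degrees


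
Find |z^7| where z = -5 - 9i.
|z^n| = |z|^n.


|z| = sqrt(25+81) = sqrt(106) = 10.2956
|z^7| = |z|^7 = (sqrt(106))^7 = 106^3 * sqrt(106) = 1191016*sqrt(106)

|z^7| = 1191016*sqrt(106) ≈ 12262260.2280


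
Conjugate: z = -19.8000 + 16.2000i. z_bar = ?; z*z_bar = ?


z_bar = -19.8000 - 16.2000i
z*z_bar = (-19.8)^2 + 16.2^2 = 392.04 + 262.44 = 654.48

z_bar = -19.8000 - 16.2000i, z*z_bar = 654.48


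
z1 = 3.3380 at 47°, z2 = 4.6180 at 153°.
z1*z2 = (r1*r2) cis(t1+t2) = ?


r = 3.3380 * 4.6180 = 15.4149
theta = 47° + 153° = 200° = 200° (mod 360)

15.4149 cis(200°)


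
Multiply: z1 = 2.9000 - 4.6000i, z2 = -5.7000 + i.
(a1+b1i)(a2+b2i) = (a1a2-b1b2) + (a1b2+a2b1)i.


Real = 2.9*(-5.7) - (-4.6)*1 = -16.53 - (-4.6) = -11.93
Imag = 2.9*1 - (5.7)*(-4.6) = 2.9 + 26.22 = 29.12

-11.9300 + 29.1200i


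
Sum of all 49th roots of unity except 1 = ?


With w = e^(2*pi*i/49), all 49 of the 49th roots of unity w^0 = 1, w, ..., w^(48) sum to 0: 1 + w + ... + w^(48) = (1 - w^49)/(1 - w) = 0 since w^49 = 1, w ≠ 1.
Removing the root 1: w + w^2 + ... + w^(48) = 0 - 1 = -1

Sum = -1


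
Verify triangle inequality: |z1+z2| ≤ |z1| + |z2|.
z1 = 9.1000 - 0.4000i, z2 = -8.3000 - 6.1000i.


|z1| = sqrt(9.1^2 + (-0.4)^2) = sqrt(82.97) = 9.1088
|z2| = sqrt((-8.3)^2 + (-6.1)^2) = sqrt(106.1) = 10.3005
z1+z2 = 0.8000 - 6.5000i
|z1+z2| = sqrt(42.89) = 6.5490
|z1|+|z2| = 9.1088 + 10.3005 = 19.4093

|z1+z2| = 6.5490 ≤ |z1|+|z2| = 19.4093 (verified)


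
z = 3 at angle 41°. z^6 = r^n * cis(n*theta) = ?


r^6 = 3^6 = 729
n*theta = 6*41° = 246° = 246° (mod 360)
a = 729*cos(246°) = -296.5110
b = 729*sin(246°) = -665.9746

729 cis(246°) = -296.5110 - 665.9746i


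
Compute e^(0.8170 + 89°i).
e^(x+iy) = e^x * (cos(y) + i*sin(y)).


e^0.8170 = 2.2637
cos(89°) = 0.01745
sin(89°) = 0.99985
Real = 2.2637*0.01745 = 0.0395
Imag = 2.2637*0.99985 = 2.2634

0.0395 + 2.2634i


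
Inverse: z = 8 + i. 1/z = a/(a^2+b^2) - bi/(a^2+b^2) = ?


|z|^2 = 64+1 = 65
1/z = (8 - 1i)/65

1/z = 0.1231 - 0.0154i


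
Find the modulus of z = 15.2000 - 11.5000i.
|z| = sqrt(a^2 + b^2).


|z| = sqrt(15.2^2 + (-11.5)^2) = sqrt(231.04 + 132.25) = sqrt(363.29) = 19.0602

|z| = 19.0602


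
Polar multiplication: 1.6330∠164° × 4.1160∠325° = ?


r = 1.6330 * 4.1160 = 6.7214
theta = 164° + 325° = 489° = 129° (mod 360)

6.7214 cis(129°)


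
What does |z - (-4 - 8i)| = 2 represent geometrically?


|z - z0| = r is a circle with center z0 and radius r.
Center = (-4, -8), radius = 2

Circle with center (-4, -8) and radius 2


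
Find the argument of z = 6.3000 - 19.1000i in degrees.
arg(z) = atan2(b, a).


Re = 6.3, Im = -19.1
arg = atan2(-19.1, 6.3) = -71.7452 degrees

arg(z) = -71.7452 degrees


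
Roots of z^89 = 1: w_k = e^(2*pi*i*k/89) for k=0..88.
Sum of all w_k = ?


The sum of all 89th roots of unity is 0.
Geometric series: (1 - w^89)/(1 - w) = (1-1)/(1-w) = 0 since w^89 = 1, w ≠ 1.
Alternatively: coefficient of z^88 in z^89 - 1 is 0.

0


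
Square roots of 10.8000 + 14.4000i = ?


|z| = sqrt(116.64+207.36) = 18.0000
sqrt((|z|+a)/2) = sqrt((18.0000+10.8)/2) = sqrt(14.4000) = 3.7947
sqrt((|z|-a)/2) = sqrt((18.0000-10.8)/2) = sqrt(3.6000) = 1.8974

±(3.7947 + 1.8974i) i.e. 3.7947 + 1.8974i and -3.7947 - 1.8974i


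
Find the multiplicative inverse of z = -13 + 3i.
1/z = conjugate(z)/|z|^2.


|z|^2 = 169+9 = 178
1/z = (-13 - 3i)/178

1/z = -0.0730 - 0.0169i


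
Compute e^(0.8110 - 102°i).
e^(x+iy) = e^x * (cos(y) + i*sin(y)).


e^0.8110 = 2.2502
cos(-102°) = -0.2079
sin(-102°) = -0.97815
Real = 2.2502*(-0.2079) = -0.4678
Imag = 2.2502*(-0.97815) = -2.2010

-0.4678 - 2.2010i


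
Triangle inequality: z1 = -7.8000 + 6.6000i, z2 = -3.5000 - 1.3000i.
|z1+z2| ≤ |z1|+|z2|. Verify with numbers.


|z1| = sqrt((-7.8)^2 + 6.6^2) = sqrt(104.4) = 10.2176
|z2| = sqrt((-3.5)^2 + (-1.3)^2) = sqrt(13.94) = 3.7336
z1+z2 = -11.3000 + 5.3000i
|z1+z2| = sqrt(155.78) = 12.4812
|z1|+|z2| = 10.2176 + 3.7336 = 13.9512

|z1+z2| = 12.4812 ≤ |z1|+|z2| = 13.9512 (verified)


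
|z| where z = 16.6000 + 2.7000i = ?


|z| = sqrt(16.6^2 + 2.7^2) = sqrt(275.56 + 7.29) = sqrt(282.85) = 16.8181

|z| = 16.8181


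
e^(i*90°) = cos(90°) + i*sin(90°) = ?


cos(90°) = 0
sin(90°) = 1.0000

e^(i*90°) = 0 + 1.0000i


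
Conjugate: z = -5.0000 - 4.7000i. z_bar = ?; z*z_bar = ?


z_bar = -5.0000 + 4.7000i
z*z_bar = (-5)^2 + (-4.7)^2 = 25 + 22.09 = 47.09

z_bar = -5.0000 + 4.7000i, z*z_bar = 47.09


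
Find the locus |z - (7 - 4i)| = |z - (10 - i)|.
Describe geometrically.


Equal distances means the locus is the perpendicular bisector of z1 and z2.
Midpoint = ((7+10)/2, (-4+(-1))/2) = (8.5000, -2.5000)

Perpendicular bisector through (8.5000, -2.5000)


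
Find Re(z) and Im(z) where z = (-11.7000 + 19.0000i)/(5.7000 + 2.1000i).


Multiply by conjugate: (-11.7000 + 19.0000i)(5.7000 - 2.1000i) / (5.7^2 + 2.1^2)
Numerator real = -11.7*5.7 + 19*2.1 = -26.79
Numerator imag = 19*5.7 - (-11.7)*2.1 = 132.87
Denominator = 36.9
Re(z) = -26.79/36.9 = -0.7260
Im(z) = 132.87/36.9 = 3.6008

Re(z) = -0.7260, Im(z) = 3.6008


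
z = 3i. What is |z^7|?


|z| = sqrt(0+9) = sqrt(9) = 3
|z^7| = |z|^7 = 3^7 = 2187

|z^7| = 2187


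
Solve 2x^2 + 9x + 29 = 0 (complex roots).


disc = 9^2 - 4*2*29 = 81 - 232 = -151
sqrt(|disc|) = sqrt(151) = 12.2882
Real part = -9/(2*2) = -2.2500
Imag part = 12.2882/(2*2) = 3.0721

-2.2500 ± 3.0721i


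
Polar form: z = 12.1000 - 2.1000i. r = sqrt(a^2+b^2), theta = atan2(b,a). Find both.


r = sqrt(146.41+4.41) = sqrt(150.82) = 12.2809
theta = atan2(-2.1, 12.1) = -9.8458 degrees

r = 12.2809, theta = -9.8458 degrees


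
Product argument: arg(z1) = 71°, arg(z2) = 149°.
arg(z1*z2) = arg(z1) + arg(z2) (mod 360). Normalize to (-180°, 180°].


arg(z1*z2) = 71° + 149° = 220°
Normalized to (-180°, 180°]: -140°

-140°


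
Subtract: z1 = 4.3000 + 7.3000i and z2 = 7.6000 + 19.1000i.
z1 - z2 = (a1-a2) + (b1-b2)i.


Real: 4.3 - 7.6 = -3.3
Imag: 7.3 - 19.1 = -11.8

-3.3000 - 11.8000i


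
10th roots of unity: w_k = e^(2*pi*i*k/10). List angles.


The 10th roots of unity are cis(360k/10°) for k=0..9
Angle step = 360/10 = 36°
Primitive root: cis(36°)
Primitive root = 0.8090 + 0.5878i

10 roots at angles: 0°, 36°, 72°, 108°, 144°, 180°, 216°, 252°, 288°, 324°


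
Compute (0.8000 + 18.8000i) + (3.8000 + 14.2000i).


Real: 0.8 + 3.8 = 4.6
Imag: 18.8 + 14.2 = 33

4.6000 + 33.0000i


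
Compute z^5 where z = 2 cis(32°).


r^5 = 2^5 = 32
n*theta = 5*32° = 160° = 160° (mod 360)
a = 32*cos(160°) = -30.0702
b = 32*sin(160°) = 10.9446

32 cis(160°) = -30.0702 + 10.9446i


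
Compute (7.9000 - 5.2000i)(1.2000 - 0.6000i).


Real = 7.9*1.2 - (-5.2)*(-0.6) = 9.48 - 3.12 = 6.36
Imag = 7.9*(-0.6) + 1.2*(-5.2) = -4.74 - (6.24) = -10.98

6.3600 - 10.9800i


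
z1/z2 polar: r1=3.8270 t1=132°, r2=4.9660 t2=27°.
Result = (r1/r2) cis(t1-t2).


r = 3.8270 / 4.9660 = 0.7706
theta = 132° - 27° = 105° = 105° (mod 360)

0.7706 cis(105°)


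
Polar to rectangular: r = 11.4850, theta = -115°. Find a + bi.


a = 11.4850*cos(-115°) = 11.4850*(-0.42262) = -4.8538
b = 11.4850*sin(-115°) = 11.4850*(-0.9063) = -10.4089

-4.8538 - 10.4089i


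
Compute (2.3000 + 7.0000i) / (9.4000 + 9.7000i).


Conjugate of z2 = 9.4000 - 9.7000i
Numerator: (2.3000 + 7.0000i)(9.4000 - 9.7000i) = 89.5200 + 43.4900i
Denominator: 9.4^2 + 9.7^2 = 182.45
Result = (89.5200 + 43.4900i)/182.45

0.4907 + 0.2384i


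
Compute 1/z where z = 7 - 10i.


|z|^2 = 49+100 = 149
1/z = (7 + 10i)/149

1/z = 0.0470 + 0.0671i


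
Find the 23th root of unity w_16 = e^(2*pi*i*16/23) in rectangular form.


Angle = 360*16/23 = 250.4348°
a = cos(250.4348°) = -0.3349
b = sin(250.4348°) = -0.9423

-0.3349 - 0.9423i


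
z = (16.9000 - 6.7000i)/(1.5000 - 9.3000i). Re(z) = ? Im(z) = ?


Multiply by conjugate: (16.9000 - 6.7000i)(1.5000 + 9.3000i) / (1.5^2 + (-9.3)^2)
Numerator real = 16.9*1.5 - (6.7)*(-9.3) = 87.66
Numerator imag = -6.7*1.5 - 16.9*(-9.3) = 147.12
Denominator = 88.74
Re(z) = 87.66/88.74 = 0.9878
Im(z) = 147.12/88.74 = 1.6579

Re(z) = 0.9878, Im(z) = 1.6579


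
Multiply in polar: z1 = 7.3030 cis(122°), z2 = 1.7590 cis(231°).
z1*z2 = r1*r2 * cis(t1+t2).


r = 7.3030 * 1.7590 = 12.8460
theta = 122° + 231° = 353° = 353° (mod 360)

12.8460 cis(353°)


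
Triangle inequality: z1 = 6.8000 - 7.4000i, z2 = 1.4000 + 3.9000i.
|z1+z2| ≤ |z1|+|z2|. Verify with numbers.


|z1| = sqrt(6.8^2 + (-7.4)^2) = sqrt(101) = 10.0499
|z2| = sqrt(1.4^2 + 3.9^2) = sqrt(17.17) = 4.1437
z1+z2 = 8.2000 - 3.5000i
|z1+z2| = sqrt(79.49) = 8.9157
|z1|+|z2| = 10.0499 + 4.1437 = 14.1936

|z1+z2| = 8.9157 ≤ |z1|+|z2| = 14.1936 (verified)


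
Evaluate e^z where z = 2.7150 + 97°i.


e^2.7150 = 15.1046
cos(97°) = -0.12187
sin(97°) = 0.992546
Real = 15.1046*(-0.12187) = -1.8408
Imag = 15.1046*0.992546 = 14.9920

-1.8408 + 14.9920i


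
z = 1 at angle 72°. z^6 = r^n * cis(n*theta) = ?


r^6 = 1^6 = 1
n*theta = 6*72° = 432° = 72° (mod 360)
a = 1*cos(72°) = 0.3090
b = 1*sin(72°) = 0.9511

1 cis(72°) = 0.3090 + 0.9511i


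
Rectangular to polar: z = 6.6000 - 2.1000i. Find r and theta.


r = sqrt(43.56+4.41) = sqrt(47.97) = 6.9260
theta = atan2(-2.1, 6.6) = -17.6501 degrees

r = 6.9260, theta = -17.6501 degrees


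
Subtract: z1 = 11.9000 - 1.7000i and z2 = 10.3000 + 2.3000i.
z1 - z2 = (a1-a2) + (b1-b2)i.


Real: 11.9 - 10.3 = 1.6
Imag: -1.7 - 2.3 = -4

1.6000 - 4.0000i


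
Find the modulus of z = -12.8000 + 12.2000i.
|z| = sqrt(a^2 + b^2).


|z| = sqrt((-12.8)^2 + 12.2^2) = sqrt(163.84 + 148.84) = sqrt(312.68) = 17.6828

|z| = 17.6828


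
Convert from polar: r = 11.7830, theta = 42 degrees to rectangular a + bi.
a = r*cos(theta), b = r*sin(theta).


a = 11.7830*cos(42°) = 11.7830*0.743145 = 8.7565
b = 11.7830*sin(42°) = 11.7830*0.66913 = 7.8844

8.7565 + 7.8844i


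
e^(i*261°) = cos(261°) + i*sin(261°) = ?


cos(261°) = -0.1564
sin(261°) = -0.9877

e^(i*261°) = -0.1564 - 0.9877i


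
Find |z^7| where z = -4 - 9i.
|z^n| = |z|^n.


|z| = sqrt(16+81) = sqrt(97) = 9.8489
|z^7| = |z|^7 = (sqrt(97))^7 = 97^3 * sqrt(97) = 912673*sqrt(97)

|z^7| = 912673*sqrt(97) ≈ 8988786.5965


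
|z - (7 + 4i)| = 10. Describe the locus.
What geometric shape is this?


|z - z0| = r is a circle with center z0 and radius r.
Center = (7, 4), radius = 10

Circle with center (7, 4) and radius 10
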